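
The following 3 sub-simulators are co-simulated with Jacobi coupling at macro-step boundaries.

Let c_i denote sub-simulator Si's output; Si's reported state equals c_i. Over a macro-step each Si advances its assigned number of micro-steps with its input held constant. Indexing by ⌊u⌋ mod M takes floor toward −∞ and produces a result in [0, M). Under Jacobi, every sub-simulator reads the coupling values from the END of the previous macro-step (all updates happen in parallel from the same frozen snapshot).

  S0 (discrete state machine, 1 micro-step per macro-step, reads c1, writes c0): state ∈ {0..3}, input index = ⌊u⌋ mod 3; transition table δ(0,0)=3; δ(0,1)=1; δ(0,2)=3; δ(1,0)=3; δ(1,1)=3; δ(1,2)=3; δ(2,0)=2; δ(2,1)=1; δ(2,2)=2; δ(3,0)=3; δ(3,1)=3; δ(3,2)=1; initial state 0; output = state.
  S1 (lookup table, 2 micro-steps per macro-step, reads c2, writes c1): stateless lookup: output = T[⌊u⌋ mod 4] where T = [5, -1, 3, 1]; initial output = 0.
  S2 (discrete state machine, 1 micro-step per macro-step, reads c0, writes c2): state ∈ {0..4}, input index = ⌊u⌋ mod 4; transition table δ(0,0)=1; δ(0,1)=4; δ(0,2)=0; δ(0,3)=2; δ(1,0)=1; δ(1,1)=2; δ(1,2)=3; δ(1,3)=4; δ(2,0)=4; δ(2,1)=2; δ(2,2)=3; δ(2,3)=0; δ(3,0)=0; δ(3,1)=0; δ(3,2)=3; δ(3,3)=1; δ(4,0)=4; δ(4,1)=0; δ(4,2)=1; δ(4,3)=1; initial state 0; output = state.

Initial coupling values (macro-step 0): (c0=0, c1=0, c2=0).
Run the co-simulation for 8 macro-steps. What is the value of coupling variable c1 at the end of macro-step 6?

macro 1: S0 reads c1=0 → after 1×micro: 3; S1 reads c2=0 → after 2×micro: 5; S2 reads c0=0 → after 1×micro: 1 ⇒ (c0=3, c1=5, c2=1)
macro 2: S0 reads c1=5 → after 1×micro: 1; S1 reads c2=1 → after 2×micro: -1; S2 reads c0=3 → after 1×micro: 4 ⇒ (c0=1, c1=-1, c2=4)
macro 3: S0 reads c1=-1 → after 1×micro: 3; S1 reads c2=4 → after 2×micro: 5; S2 reads c0=1 → after 1×micro: 0 ⇒ (c0=3, c1=5, c2=0)
macro 4: S0 reads c1=5 → after 1×micro: 1; S1 reads c2=0 → after 2×micro: 5; S2 reads c0=3 → after 1×micro: 2 ⇒ (c0=1, c1=5, c2=2)
macro 5: S0 reads c1=5 → after 1×micro: 3; S1 reads c2=2 → after 2×micro: 3; S2 reads c0=1 → after 1×micro: 2 ⇒ (c0=3, c1=3, c2=2)
macro 6: S0 reads c1=3 → after 1×micro: 3; S1 reads c2=2 → after 2×micro: 3; S2 reads c0=3 → after 1×micro: 0 ⇒ (c0=3, c1=3, c2=0)
macro 7: S0 reads c1=3 → after 1×micro: 3; S1 reads c2=0 → after 2×micro: 5; S2 reads c0=3 → after 1×micro: 2 ⇒ (c0=3, c1=5, c2=2)
macro 8: S0 reads c1=5 → after 1×micro: 1; S1 reads c2=2 → after 2×micro: 3; S2 reads c0=3 → after 1×micro: 0 ⇒ (c0=1, c1=3, c2=0)

c1 at macro-step 6 = 3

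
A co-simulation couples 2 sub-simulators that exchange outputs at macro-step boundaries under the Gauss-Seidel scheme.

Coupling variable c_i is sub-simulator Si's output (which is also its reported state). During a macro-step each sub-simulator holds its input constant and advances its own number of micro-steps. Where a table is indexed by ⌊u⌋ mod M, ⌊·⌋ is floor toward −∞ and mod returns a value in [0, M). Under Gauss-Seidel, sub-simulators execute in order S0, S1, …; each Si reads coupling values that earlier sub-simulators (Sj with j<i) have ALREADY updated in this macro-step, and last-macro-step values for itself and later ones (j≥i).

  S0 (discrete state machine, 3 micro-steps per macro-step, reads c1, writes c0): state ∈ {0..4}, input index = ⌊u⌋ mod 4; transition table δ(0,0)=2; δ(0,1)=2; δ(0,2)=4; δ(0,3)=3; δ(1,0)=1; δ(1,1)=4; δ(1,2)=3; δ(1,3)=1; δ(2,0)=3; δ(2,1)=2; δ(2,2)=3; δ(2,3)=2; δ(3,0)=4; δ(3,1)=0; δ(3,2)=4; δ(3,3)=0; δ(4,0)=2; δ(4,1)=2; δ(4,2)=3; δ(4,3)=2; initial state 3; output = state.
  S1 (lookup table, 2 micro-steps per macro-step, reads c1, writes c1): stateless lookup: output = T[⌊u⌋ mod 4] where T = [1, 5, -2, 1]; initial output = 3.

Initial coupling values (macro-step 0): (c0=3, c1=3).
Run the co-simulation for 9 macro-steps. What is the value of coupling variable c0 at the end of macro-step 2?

macro 1: S0 reads c1=3 → after 3×micro: 0; S1 reads c1=3 → after 2×micro: 1 ⇒ (c0=0, c1=1)
macro 2: S0 reads c1=1 → after 3×micro: 2; S1 reads c1=1 → after 2×micro: 5 ⇒ (c0=2, c1=5)
macro 3: S0 reads c1=5 → after 3×micro: 2; S1 reads c1=5 → after 2×micro: 5 ⇒ (c0=2, c1=5)
macro 4: S0 reads c1=5 → after 3×micro: 2; S1 reads c1=5 → after 2×micro: 5 ⇒ (c0=2, c1=5)
macro 5: S0 reads c1=5 → after 3×micro: 2; S1 reads c1=5 → after 2×micro: 5 ⇒ (c0=2, c1=5)
macro 6: S0 reads c1=5 → after 3×micro: 2; S1 reads c1=5 → after 2×micro: 5 ⇒ (c0=2, c1=5)
macro 7: S0 reads c1=5 → after 3×micro: 2; S1 reads c1=5 → after 2×micro: 5 ⇒ (c0=2, c1=5)
macro 8: S0 reads c1=5 → after 3×micro: 2; S1 reads c1=5 → after 2×micro: 5 ⇒ (c0=2, c1=5)
macro 9: S0 reads c1=5 → after 3×micro: 2; S1 reads c1=5 → after 2×micro: 5 ⇒ (c0=2, c1=5)

c0 at macro-step 2 = 2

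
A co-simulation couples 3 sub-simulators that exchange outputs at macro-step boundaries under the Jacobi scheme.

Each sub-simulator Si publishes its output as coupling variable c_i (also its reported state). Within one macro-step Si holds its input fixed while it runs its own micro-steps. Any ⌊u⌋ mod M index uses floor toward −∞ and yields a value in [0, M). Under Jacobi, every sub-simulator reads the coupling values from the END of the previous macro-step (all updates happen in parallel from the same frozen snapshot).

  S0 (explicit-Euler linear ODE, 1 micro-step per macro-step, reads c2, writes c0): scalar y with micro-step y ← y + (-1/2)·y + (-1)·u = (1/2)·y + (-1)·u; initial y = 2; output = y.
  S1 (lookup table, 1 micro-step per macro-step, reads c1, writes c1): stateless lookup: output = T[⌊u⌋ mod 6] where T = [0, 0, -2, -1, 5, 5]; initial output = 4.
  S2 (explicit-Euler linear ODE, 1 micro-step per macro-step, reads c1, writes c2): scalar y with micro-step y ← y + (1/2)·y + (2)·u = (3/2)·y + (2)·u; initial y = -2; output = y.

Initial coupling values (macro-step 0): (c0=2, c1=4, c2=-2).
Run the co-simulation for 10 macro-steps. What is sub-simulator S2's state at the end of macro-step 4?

macro 1: S0 reads c2=-2 → after 1×micro: 3; S1 reads c1=4 → after 1×micro: 5; S2 reads c1=4 → after 1×micro: 5 ⇒ (c0=3, c1=5, c2=5)
macro 2: S0 reads c2=5 → after 1×micro: -7/2; S1 reads c1=5 → after 1×micro: 5; S2 reads c1=5 → after 1×micro: 35/2 ⇒ (c0=-7/2, c1=5, c2=35/2)
macro 3: S0 reads c2=35/2 → after 1×micro: -77/4; S1 reads c1=5 → after 1×micro: 5; S2 reads c1=5 → after 1×micro: 145/4 ⇒ (c0=-77/4, c1=5, c2=145/4)
macro 4: S0 reads c2=145/4 → after 1×micro: -367/8; S1 reads c1=5 → after 1×micro: 5; S2 reads c1=5 → after 1×micro: 515/8 ⇒ (c0=-367/8, c1=5, c2=515/8)
macro 5: S0 reads c2=515/8 → after 1×micro: -1397/16; S1 reads c1=5 → after 1×micro: 5; S2 reads c1=5 → after 1×micro: 1705/16 ⇒ (c0=-1397/16, c1=5, c2=1705/16)
macro 6: S0 reads c2=1705/16 → after 1×micro: -4807/32; S1 reads c1=5 → after 1×micro: 5; S2 reads c1=5 → after 1×micro: 5435/32 ⇒ (c0=-4807/32, c1=5, c2=5435/32)
macro 7: S0 reads c2=5435/32 → after 1×micro: -15677/64; S1 reads c1=5 → after 1×micro: 5; S2 reads c1=5 → after 1×micro: 16945/64 ⇒ (c0=-15677/64, c1=5, c2=16945/64)
macro 8: S0 reads c2=16945/64 → after 1×micro: -49567/128; S1 reads c1=5 → after 1×micro: 5; S2 reads c1=5 → after 1×micro: 52115/128 ⇒ (c0=-49567/128, c1=5, c2=52115/128)
macro 9: S0 reads c2=52115/128 → after 1×micro: -153797/256; S1 reads c1=5 → after 1×micro: 5; S2 reads c1=5 → after 1×micro: 158905/256 ⇒ (c0=-153797/256, c1=5, c2=158905/256)
macro 10: S0 reads c2=158905/256 → after 1×micro: -471607/512; S1 reads c1=5 → after 1×micro: 5; S2 reads c1=5 → after 1×micro: 481835/512 ⇒ (c0=-471607/512, c1=5, c2=481835/512)

S2 state at macro-step 4 = 515/8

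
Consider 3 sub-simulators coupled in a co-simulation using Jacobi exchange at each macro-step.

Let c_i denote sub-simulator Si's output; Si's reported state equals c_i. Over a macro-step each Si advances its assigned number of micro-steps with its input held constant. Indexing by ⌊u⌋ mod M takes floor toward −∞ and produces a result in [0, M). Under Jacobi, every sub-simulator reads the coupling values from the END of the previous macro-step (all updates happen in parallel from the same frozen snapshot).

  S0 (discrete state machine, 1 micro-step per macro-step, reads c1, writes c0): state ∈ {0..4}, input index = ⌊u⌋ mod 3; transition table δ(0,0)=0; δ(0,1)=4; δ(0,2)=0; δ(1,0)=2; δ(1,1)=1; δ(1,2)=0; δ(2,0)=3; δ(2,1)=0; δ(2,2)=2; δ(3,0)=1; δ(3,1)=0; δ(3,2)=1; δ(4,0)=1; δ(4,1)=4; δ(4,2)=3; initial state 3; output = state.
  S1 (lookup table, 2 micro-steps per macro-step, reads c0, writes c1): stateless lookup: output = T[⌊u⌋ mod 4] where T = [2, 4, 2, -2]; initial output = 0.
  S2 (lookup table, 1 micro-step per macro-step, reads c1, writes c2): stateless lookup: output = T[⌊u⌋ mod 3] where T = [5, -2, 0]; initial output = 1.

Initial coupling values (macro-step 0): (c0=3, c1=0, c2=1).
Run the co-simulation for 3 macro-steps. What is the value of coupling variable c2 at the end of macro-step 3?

c2 at macro-step 3 = -2

macro 1: S0 reads c1=0 → after 1×micro: 1; S1 reads c0=3 → after 2×micro: -2; S2 reads c1=0 → after 1×micro: 5 ⇒ (c0=1, c1=-2, c2=5)
macro 2: S0 reads c1=-2 → after 1×micro: 1; S1 reads c0=1 → after 2×micro: 4; S2 reads c1=-2 → after 1×micro: -2 ⇒ (c0=1, c1=4, c2=-2)
macro 3: S0 reads c1=4 → after 1×micro: 1; S1 reads c0=1 → after 2×micro: 4; S2 reads c1=4 → after 1×micro: -2 ⇒ (c0=1, c1=4, c2=-2)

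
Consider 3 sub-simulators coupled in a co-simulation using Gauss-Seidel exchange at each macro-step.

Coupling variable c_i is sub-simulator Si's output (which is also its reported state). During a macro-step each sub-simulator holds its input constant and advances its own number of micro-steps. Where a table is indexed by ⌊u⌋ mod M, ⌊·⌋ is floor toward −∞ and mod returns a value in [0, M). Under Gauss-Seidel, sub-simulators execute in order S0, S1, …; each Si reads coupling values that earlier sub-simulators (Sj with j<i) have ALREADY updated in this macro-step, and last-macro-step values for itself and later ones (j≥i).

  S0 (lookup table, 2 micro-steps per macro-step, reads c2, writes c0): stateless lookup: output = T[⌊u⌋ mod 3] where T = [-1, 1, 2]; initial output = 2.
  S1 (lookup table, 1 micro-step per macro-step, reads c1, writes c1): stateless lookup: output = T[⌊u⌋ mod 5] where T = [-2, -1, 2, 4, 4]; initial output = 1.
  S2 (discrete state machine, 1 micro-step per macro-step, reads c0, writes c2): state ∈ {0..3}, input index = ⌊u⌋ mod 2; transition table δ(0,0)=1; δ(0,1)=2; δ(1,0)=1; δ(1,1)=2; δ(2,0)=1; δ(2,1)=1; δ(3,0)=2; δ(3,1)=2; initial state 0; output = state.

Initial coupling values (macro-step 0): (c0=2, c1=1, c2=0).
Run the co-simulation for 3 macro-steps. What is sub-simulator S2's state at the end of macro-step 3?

S2 state at macro-step 3 = 2

macro 1: S0 reads c2=0 → after 2×micro: -1; S1 reads c1=1 → after 1×micro: -1; S2 reads c0=-1 → after 1×micro: 2 ⇒ (c0=-1, c1=-1, c2=2)
macro 2: S0 reads c2=2 → after 2×micro: 2; S1 reads c1=-1 → after 1×micro: 4; S2 reads c0=2 → after 1×micro: 1 ⇒ (c0=2, c1=4, c2=1)
macro 3: S0 reads c2=1 → after 2×micro: 1; S1 reads c1=4 → after 1×micro: 4; S2 reads c0=1 → after 1×micro: 2 ⇒ (c0=1, c1=4, c2=2)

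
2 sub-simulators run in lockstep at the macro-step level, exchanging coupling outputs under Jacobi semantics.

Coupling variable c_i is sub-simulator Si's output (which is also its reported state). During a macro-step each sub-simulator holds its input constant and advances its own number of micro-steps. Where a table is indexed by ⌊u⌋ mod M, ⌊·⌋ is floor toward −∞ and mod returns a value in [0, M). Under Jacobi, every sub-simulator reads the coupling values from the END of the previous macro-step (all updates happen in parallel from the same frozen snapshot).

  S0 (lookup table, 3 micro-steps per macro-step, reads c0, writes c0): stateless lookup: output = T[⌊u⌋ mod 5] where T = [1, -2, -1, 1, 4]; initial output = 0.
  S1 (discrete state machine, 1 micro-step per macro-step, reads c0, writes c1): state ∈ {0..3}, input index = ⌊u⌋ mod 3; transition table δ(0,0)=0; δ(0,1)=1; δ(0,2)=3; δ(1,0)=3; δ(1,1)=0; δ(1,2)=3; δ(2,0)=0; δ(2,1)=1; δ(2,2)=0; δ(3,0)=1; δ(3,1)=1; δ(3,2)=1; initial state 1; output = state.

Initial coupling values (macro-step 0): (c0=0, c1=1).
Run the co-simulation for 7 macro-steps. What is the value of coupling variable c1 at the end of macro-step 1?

macro 1: S0 reads c0=0 → after 3×micro: 1; S1 reads c0=0 → after 1×micro: 3 ⇒ (c0=1, c1=3)
macro 2: S0 reads c0=1 → after 3×micro: -2; S1 reads c0=1 → after 1×micro: 1 ⇒ (c0=-2, c1=1)
macro 3: S0 reads c0=-2 → after 3×micro: 1; S1 reads c0=-2 → after 1×micro: 0 ⇒ (c0=1, c1=0)
macro 4: S0 reads c0=1 → after 3×micro: -2; S1 reads c0=1 → after 1×micro: 1 ⇒ (c0=-2, c1=1)
macro 5: S0 reads c0=-2 → after 3×micro: 1; S1 reads c0=-2 → after 1×micro: 0 ⇒ (c0=1, c1=0)
macro 6: S0 reads c0=1 → after 3×micro: -2; S1 reads c0=1 → after 1×micro: 1 ⇒ (c0=-2, c1=1)
macro 7: S0 reads c0=-2 → after 3×micro: 1; S1 reads c0=-2 → after 1×micro: 0 ⇒ (c0=1, c1=0)

c1 at macro-step 1 = 3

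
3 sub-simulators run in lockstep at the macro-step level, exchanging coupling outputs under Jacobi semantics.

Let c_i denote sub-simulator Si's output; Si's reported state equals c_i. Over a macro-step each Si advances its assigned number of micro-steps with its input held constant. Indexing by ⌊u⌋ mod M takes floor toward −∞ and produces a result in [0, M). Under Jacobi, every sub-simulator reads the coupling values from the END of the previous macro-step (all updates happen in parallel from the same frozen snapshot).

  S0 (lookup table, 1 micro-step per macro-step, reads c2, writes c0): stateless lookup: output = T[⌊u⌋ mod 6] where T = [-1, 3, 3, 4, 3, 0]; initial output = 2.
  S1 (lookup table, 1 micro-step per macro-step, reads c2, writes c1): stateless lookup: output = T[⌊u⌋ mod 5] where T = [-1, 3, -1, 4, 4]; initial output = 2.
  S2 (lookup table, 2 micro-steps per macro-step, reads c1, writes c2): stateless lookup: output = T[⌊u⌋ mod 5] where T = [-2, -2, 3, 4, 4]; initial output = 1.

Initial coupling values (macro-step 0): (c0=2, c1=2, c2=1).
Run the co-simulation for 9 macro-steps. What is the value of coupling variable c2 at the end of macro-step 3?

macro 1: S0 reads c2=1 → after 1×micro: 3; S1 reads c2=1 → after 1×micro: 3; S2 reads c1=2 → after 2×micro: 3 ⇒ (c0=3, c1=3, c2=3)
macro 2: S0 reads c2=3 → after 1×micro: 4; S1 reads c2=3 → after 1×micro: 4; S2 reads c1=3 → after 2×micro: 4 ⇒ (c0=4, c1=4, c2=4)
macro 3: S0 reads c2=4 → after 1×micro: 3; S1 reads c2=4 → after 1×micro: 4; S2 reads c1=4 → after 2×micro: 4 ⇒ (c0=3, c1=4, c2=4)
macro 4: S0 reads c2=4 → after 1×micro: 3; S1 reads c2=4 → after 1×micro: 4; S2 reads c1=4 → after 2×micro: 4 ⇒ (c0=3, c1=4, c2=4)
macro 5: S0 reads c2=4 → after 1×micro: 3; S1 reads c2=4 → after 1×micro: 4; S2 reads c1=4 → after 2×micro: 4 ⇒ (c0=3, c1=4, c2=4)
macro 6: S0 reads c2=4 → after 1×micro: 3; S1 reads c2=4 → after 1×micro: 4; S2 reads c1=4 → after 2×micro: 4 ⇒ (c0=3, c1=4, c2=4)
macro 7: S0 reads c2=4 → after 1×micro: 3; S1 reads c2=4 → after 1×micro: 4; S2 reads c1=4 → after 2×micro: 4 ⇒ (c0=3, c1=4, c2=4)
macro 8: S0 reads c2=4 → after 1×micro: 3; S1 reads c2=4 → after 1×micro: 4; S2 reads c1=4 → after 2×micro: 4 ⇒ (c0=3, c1=4, c2=4)
macro 9: S0 reads c2=4 → after 1×micro: 3; S1 reads c2=4 → after 1×micro: 4; S2 reads c1=4 → after 2×micro: 4 ⇒ (c0=3, c1=4, c2=4)

c2 at macro-step 3 = 4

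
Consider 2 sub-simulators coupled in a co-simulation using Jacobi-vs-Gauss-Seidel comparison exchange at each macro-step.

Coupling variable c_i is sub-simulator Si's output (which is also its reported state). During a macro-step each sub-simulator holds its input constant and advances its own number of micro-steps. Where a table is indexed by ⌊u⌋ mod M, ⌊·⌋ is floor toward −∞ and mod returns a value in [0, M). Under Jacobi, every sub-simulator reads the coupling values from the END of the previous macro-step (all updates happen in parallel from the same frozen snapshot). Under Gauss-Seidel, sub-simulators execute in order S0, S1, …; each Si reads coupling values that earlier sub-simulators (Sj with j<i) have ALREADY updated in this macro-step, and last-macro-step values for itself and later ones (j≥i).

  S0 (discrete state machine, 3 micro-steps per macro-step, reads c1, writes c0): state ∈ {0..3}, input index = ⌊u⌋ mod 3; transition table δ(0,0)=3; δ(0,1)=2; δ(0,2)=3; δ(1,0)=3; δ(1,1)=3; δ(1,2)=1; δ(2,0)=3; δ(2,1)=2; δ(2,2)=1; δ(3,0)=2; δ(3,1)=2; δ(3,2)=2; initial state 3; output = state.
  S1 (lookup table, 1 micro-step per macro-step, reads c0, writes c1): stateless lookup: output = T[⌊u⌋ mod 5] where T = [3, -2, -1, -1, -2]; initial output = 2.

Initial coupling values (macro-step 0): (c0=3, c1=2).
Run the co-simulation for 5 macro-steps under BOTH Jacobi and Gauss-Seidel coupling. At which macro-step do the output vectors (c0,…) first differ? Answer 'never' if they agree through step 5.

[Jacobi] macro 1: S0 reads c1=2 → after 3×micro: 1; S1 reads c0=3 → after 1×micro: -1 ⇒ (c0=1, c1=-1)
[Jacobi] macro 2: S0 reads c1=-1 → after 3×micro: 1; S1 reads c0=1 → after 1×micro: -2 ⇒ (c0=1, c1=-2)
[Jacobi] macro 3: S0 reads c1=-2 → after 3×micro: 2; S1 reads c0=1 → after 1×micro: -2 ⇒ (c0=2, c1=-2)
[Jacobi] macro 4: S0 reads c1=-2 → after 3×micro: 2; S1 reads c0=2 → after 1×micro: -1 ⇒ (c0=2, c1=-1)
[Jacobi] macro 5: S0 reads c1=-1 → after 3×micro: 1; S1 reads c0=2 → after 1×micro: -1 ⇒ (c0=1, c1=-1)
[Gauss-Seidel] macro 1: S0 reads c1=2 → after 3×micro: 1; S1 reads c0=1 → after 1×micro: -2 ⇒ (c0=1, c1=-2)
[Gauss-Seidel] macro 2: S0 reads c1=-2 → after 3×micro: 2; S1 reads c0=2 → after 1×micro: -1 ⇒ (c0=2, c1=-1)
[Gauss-Seidel] macro 3: S0 reads c1=-1 → after 3×micro: 1; S1 reads c0=1 → after 1×micro: -2 ⇒ (c0=1, c1=-2)
[Gauss-Seidel] macro 4: S0 reads c1=-2 → after 3×micro: 2; S1 reads c0=2 → after 1×micro: -1 ⇒ (c0=2, c1=-1)
[Gauss-Seidel] macro 5: S0 reads c1=-1 → after 3×micro: 1; S1 reads c0=1 → after 1×micro: -2 ⇒ (c0=1, c1=-2)

first divergence at macro-step: 1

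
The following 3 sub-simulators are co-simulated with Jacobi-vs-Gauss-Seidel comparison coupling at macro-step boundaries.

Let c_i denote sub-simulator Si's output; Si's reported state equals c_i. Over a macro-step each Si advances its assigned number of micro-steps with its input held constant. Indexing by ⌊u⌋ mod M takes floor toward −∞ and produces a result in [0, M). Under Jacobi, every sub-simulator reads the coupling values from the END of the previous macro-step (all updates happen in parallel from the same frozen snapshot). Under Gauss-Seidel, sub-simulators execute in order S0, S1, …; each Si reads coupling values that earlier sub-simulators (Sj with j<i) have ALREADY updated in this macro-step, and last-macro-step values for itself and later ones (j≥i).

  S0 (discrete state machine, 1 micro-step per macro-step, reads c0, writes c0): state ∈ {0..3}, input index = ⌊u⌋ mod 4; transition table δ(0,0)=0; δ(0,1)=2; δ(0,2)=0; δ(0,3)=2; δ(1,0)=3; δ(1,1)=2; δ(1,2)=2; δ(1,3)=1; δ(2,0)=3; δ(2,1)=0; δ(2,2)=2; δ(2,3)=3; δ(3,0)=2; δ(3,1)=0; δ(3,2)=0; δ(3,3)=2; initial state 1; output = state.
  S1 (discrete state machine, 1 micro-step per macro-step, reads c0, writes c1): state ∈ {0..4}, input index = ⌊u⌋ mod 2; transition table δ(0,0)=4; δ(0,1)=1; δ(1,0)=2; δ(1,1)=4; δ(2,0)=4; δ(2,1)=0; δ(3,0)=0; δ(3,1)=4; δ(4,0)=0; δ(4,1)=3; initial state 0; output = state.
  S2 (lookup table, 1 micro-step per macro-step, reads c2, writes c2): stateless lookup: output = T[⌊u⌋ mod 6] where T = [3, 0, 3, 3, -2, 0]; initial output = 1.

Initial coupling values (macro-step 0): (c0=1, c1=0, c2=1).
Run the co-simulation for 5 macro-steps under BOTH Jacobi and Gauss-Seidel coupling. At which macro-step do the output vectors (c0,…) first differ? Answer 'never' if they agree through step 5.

first divergence at macro-step: 1

[Jacobi] macro 1: S0 reads c0=1 → after 1×micro: 2; S1 reads c0=1 → after 1×micro: 1; S2 reads c2=1 → after 1×micro: 0 ⇒ (c0=2, c1=1, c2=0)
[Jacobi] macro 2: S0 reads c0=2 → after 1×micro: 2; S1 reads c0=2 → after 1×micro: 2; S2 reads c2=0 → after 1×micro: 3 ⇒ (c0=2, c1=2, c2=3)
[Jacobi] macro 3: S0 reads c0=2 → after 1×micro: 2; S1 reads c0=2 → after 1×micro: 4; S2 reads c2=3 → after 1×micro: 3 ⇒ (c0=2, c1=4, c2=3)
[Jacobi] macro 4: S0 reads c0=2 → after 1×micro: 2; S1 reads c0=2 → after 1×micro: 0; S2 reads c2=3 → after 1×micro: 3 ⇒ (c0=2, c1=0, c2=3)
[Jacobi] macro 5: S0 reads c0=2 → after 1×micro: 2; S1 reads c0=2 → after 1×micro: 4; S2 reads c2=3 → after 1×micro: 3 ⇒ (c0=2, c1=4, c2=3)
[Gauss-Seidel] macro 1: S0 reads c0=1 → after 1×micro: 2; S1 reads c0=2 → after 1×micro: 4; S2 reads c2=1 → after 1×micro: 0 ⇒ (c0=2, c1=4, c2=0)
[Gauss-Seidel] macro 2: S0 reads c0=2 → after 1×micro: 2; S1 reads c0=2 → after 1×micro: 0; S2 reads c2=0 → after 1×micro: 3 ⇒ (c0=2, c1=0, c2=3)
[Gauss-Seidel] macro 3: S0 reads c0=2 → after 1×micro: 2; S1 reads c0=2 → after 1×micro: 4; S2 reads c2=3 → after 1×micro: 3 ⇒ (c0=2, c1=4, c2=3)
[Gauss-Seidel] macro 4: S0 reads c0=2 → after 1×micro: 2; S1 reads c0=2 → after 1×micro: 0; S2 reads c2=3 → after 1×micro: 3 ⇒ (c0=2, c1=0, c2=3)
[Gauss-Seidel] macro 5: S0 reads c0=2 → after 1×micro: 2; S1 reads c0=2 → after 1×micro: 4; S2 reads c2=3 → after 1×micro: 3 ⇒ (c0=2, c1=4, c2=3)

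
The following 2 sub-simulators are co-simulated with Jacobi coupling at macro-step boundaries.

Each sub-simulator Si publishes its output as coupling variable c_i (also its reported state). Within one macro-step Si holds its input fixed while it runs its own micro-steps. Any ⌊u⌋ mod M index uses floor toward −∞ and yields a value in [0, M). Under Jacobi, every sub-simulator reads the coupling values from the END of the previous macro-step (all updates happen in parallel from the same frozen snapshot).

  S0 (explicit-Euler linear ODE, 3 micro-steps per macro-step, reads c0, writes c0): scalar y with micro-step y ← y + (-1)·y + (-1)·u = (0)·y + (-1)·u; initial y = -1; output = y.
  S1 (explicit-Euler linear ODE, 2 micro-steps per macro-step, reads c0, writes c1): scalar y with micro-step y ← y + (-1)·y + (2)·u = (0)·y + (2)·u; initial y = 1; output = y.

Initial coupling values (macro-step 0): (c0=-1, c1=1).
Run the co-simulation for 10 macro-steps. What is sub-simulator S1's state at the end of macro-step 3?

macro 1: S0 reads c0=-1 → after 3×micro: 1; S1 reads c0=-1 → after 2×micro: -2 ⇒ (c0=1, c1=-2)
macro 2: S0 reads c0=1 → after 3×micro: -1; S1 reads c0=1 → after 2×micro: 2 ⇒ (c0=-1, c1=2)
macro 3: S0 reads c0=-1 → after 3×micro: 1; S1 reads c0=-1 → after 2×micro: -2 ⇒ (c0=1, c1=-2)
macro 4: S0 reads c0=1 → after 3×micro: -1; S1 reads c0=1 → after 2×micro: 2 ⇒ (c0=-1, c1=2)
macro 5: S0 reads c0=-1 → after 3×micro: 1; S1 reads c0=-1 → after 2×micro: -2 ⇒ (c0=1, c1=-2)
macro 6: S0 reads c0=1 → after 3×micro: -1; S1 reads c0=1 → after 2×micro: 2 ⇒ (c0=-1, c1=2)
macro 7: S0 reads c0=-1 → after 3×micro: 1; S1 reads c0=-1 → after 2×micro: -2 ⇒ (c0=1, c1=-2)
macro 8: S0 reads c0=1 → after 3×micro: -1; S1 reads c0=1 → after 2×micro: 2 ⇒ (c0=-1, c1=2)
macro 9: S0 reads c0=-1 → after 3×micro: 1; S1 reads c0=-1 → after 2×micro: -2 ⇒ (c0=1, c1=-2)
macro 10: S0 reads c0=1 → after 3×micro: -1; S1 reads c0=1 → after 2×micro: 2 ⇒ (c0=-1, c1=2)

S1 state at macro-step 3 = -2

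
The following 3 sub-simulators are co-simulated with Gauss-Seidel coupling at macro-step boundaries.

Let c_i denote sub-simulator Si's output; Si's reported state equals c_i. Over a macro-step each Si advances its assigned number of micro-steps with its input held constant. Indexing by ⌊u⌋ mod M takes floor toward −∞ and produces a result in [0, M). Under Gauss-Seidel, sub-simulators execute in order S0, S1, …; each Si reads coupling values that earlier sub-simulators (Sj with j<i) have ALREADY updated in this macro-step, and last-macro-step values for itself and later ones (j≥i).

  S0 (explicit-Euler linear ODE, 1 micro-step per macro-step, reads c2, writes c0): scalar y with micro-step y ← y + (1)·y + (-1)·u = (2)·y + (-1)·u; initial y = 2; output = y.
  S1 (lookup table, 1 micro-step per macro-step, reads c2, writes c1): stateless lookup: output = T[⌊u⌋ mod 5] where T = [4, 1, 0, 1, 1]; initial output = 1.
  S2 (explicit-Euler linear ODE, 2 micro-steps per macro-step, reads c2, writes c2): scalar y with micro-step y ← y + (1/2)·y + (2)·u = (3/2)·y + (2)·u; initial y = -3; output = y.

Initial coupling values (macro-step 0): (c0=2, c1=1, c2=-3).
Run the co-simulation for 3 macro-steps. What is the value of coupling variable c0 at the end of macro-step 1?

macro 1: S0 reads c2=-3 → after 1×micro: 7; S1 reads c2=-3 → after 1×micro: 0; S2 reads c2=-3 → after 2×micro: -87/4 ⇒ (c0=7, c1=0, c2=-87/4)
macro 2: S0 reads c2=-87/4 → after 1×micro: 143/4; S1 reads c2=-87/4 → after 1×micro: 1; S2 reads c2=-87/4 → after 2×micro: -2523/16 ⇒ (c0=143/4, c1=1, c2=-2523/16)
macro 3: S0 reads c2=-2523/16 → after 1×micro: 3667/16; S1 reads c2=-2523/16 → after 1×micro: 0; S2 reads c2=-2523/16 → after 2×micro: -73167/64 ⇒ (c0=3667/16, c1=0, c2=-73167/64)

c0 at macro-step 1 = 7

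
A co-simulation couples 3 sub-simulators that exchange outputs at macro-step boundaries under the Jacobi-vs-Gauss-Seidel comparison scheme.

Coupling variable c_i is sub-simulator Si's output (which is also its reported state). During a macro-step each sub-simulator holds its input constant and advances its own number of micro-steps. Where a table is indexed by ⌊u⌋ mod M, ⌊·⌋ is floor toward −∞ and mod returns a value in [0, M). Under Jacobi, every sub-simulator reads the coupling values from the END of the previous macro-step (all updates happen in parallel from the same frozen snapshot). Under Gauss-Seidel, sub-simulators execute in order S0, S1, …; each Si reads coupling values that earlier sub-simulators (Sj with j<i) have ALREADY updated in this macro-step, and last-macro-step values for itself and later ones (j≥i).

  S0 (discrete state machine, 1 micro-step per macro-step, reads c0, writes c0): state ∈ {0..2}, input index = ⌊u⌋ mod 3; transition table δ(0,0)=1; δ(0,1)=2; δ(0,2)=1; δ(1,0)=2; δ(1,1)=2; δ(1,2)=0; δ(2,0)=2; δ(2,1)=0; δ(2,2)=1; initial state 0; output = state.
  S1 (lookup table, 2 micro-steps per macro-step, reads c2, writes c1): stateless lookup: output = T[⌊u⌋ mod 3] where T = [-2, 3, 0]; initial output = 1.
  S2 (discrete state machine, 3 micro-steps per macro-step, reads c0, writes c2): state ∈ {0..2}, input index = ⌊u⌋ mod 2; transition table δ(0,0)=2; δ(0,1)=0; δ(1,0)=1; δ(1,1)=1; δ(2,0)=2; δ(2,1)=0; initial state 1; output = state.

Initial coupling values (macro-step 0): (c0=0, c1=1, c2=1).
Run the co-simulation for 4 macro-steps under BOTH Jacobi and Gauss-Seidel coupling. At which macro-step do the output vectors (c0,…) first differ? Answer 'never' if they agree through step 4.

first divergence at macro-step: never

[Jacobi] macro 1: S0 reads c0=0 → after 1×micro: 1; S1 reads c2=1 → after 2×micro: 3; S2 reads c0=0 → after 3×micro: 1 ⇒ (c0=1, c1=3, c2=1)
[Jacobi] macro 2: S0 reads c0=1 → after 1×micro: 2; S1 reads c2=1 → after 2×micro: 3; S2 reads c0=1 → after 3×micro: 1 ⇒ (c0=2, c1=3, c2=1)
[Jacobi] macro 3: S0 reads c0=2 → after 1×micro: 1; S1 reads c2=1 → after 2×micro: 3; S2 reads c0=2 → after 3×micro: 1 ⇒ (c0=1, c1=3, c2=1)
[Jacobi] macro 4: S0 reads c0=1 → after 1×micro: 2; S1 reads c2=1 → after 2×micro: 3; S2 reads c0=1 → after 3×micro: 1 ⇒ (c0=2, c1=3, c2=1)
[Gauss-Seidel] macro 1: S0 reads c0=0 → after 1×micro: 1; S1 reads c2=1 → after 2×micro: 3; S2 reads c0=1 → after 3×micro: 1 ⇒ (c0=1, c1=3, c2=1)
[Gauss-Seidel] macro 2: S0 reads c0=1 → after 1×micro: 2; S1 reads c2=1 → after 2×micro: 3; S2 reads c0=2 → after 3×micro: 1 ⇒ (c0=2, c1=3, c2=1)
[Gauss-Seidel] macro 3: S0 reads c0=2 → after 1×micro: 1; S1 reads c2=1 → after 2×micro: 3; S2 reads c0=1 → after 3×micro: 1 ⇒ (c0=1, c1=3, c2=1)
[Gauss-Seidel] macro 4: S0 reads c0=1 → after 1×micro: 2; S1 reads c2=1 → after 2×micro: 3; S2 reads c0=2 → after 3×micro: 1 ⇒ (c0=2, c1=3, c2=1)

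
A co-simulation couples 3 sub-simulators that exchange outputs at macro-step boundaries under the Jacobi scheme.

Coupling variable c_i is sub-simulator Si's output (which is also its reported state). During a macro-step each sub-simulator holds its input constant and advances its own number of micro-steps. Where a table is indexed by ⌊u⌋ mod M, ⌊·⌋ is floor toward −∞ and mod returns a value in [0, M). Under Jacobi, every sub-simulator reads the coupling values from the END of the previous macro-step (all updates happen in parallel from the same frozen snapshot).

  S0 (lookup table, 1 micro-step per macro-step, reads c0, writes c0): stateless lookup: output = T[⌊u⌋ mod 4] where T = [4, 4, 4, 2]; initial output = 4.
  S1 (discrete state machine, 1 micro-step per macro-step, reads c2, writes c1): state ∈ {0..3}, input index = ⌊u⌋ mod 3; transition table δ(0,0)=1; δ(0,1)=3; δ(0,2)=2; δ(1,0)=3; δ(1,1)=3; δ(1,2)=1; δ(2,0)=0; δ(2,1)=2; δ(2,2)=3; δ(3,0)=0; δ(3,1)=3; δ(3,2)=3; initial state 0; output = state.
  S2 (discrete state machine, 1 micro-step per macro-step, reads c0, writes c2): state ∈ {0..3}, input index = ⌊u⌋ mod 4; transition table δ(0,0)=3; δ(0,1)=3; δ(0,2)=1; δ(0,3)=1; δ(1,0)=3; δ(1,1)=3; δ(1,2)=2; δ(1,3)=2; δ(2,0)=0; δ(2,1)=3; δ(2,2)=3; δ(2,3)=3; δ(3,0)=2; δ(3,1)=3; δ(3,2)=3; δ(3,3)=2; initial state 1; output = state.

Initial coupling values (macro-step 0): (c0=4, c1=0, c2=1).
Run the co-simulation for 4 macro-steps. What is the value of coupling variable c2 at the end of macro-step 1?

macro 1: S0 reads c0=4 → after 1×micro: 4; S1 reads c2=1 → after 1×micro: 3; S2 reads c0=4 → after 1×micro: 3 ⇒ (c0=4, c1=3, c2=3)
macro 2: S0 reads c0=4 → after 1×micro: 4; S1 reads c2=3 → after 1×micro: 0; S2 reads c0=4 → after 1×micro: 2 ⇒ (c0=4, c1=0, c2=2)
macro 3: S0 reads c0=4 → after 1×micro: 4; S1 reads c2=2 → after 1×micro: 2; S2 reads c0=4 → after 1×micro: 0 ⇒ (c0=4, c1=2, c2=0)
macro 4: S0 reads c0=4 → after 1×micro: 4; S1 reads c2=0 → after 1×micro: 0; S2 reads c0=4 → after 1×micro: 3 ⇒ (c0=4, c1=0, c2=3)

c2 at macro-step 1 = 3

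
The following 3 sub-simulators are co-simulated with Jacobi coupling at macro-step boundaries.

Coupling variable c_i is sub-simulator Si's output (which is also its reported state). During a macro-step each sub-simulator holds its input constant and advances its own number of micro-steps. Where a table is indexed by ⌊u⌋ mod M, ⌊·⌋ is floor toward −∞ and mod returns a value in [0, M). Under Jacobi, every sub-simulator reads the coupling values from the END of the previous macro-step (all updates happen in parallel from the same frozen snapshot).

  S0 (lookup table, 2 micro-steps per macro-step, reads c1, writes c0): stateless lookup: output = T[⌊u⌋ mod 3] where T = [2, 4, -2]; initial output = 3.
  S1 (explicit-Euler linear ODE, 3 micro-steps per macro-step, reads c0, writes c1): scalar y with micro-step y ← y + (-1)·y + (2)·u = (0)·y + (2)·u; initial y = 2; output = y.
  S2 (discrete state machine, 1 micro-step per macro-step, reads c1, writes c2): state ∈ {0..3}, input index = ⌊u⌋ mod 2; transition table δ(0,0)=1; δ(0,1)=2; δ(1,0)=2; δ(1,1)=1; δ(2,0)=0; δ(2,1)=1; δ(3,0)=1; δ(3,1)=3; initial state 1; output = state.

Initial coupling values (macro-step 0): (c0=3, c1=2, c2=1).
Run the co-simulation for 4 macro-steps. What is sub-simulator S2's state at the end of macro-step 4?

S2 state at macro-step 4 = 2

macro 1: S0 reads c1=2 → after 2×micro: -2; S1 reads c0=3 → after 3×micro: 6; S2 reads c1=2 → after 1×micro: 2 ⇒ (c0=-2, c1=6, c2=2)
macro 2: S0 reads c1=6 → after 2×micro: 2; S1 reads c0=-2 → after 3×micro: -4; S2 reads c1=6 → after 1×micro: 0 ⇒ (c0=2, c1=-4, c2=0)
macro 3: S0 reads c1=-4 → after 2×micro: -2; S1 reads c0=2 → after 3×micro: 4; S2 reads c1=-4 → after 1×micro: 1 ⇒ (c0=-2, c1=4, c2=1)
macro 4: S0 reads c1=4 → after 2×micro: 4; S1 reads c0=-2 → after 3×micro: -4; S2 reads c1=4 → after 1×micro: 2 ⇒ (c0=4, c1=-4, c2=2)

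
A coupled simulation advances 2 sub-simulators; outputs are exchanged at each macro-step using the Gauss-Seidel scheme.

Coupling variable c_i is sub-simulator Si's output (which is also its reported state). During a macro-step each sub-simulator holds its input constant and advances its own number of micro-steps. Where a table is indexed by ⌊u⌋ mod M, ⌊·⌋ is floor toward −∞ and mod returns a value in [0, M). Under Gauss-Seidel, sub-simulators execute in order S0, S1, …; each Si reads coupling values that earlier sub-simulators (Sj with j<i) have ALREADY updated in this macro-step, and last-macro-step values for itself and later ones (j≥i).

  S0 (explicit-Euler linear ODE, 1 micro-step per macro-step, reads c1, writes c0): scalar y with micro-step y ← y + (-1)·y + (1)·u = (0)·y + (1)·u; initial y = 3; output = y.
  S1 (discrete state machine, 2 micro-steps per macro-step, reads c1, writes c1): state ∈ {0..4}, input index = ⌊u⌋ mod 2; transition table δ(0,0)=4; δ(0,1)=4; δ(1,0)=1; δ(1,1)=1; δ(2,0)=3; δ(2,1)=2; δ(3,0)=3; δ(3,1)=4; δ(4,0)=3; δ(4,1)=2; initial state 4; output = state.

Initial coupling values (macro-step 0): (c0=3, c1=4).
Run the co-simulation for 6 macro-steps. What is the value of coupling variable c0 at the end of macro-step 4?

macro 1: S0 reads c1=4 → after 1×micro: 4; S1 reads c1=4 → after 2×micro: 3 ⇒ (c0=4, c1=3)
macro 2: S0 reads c1=3 → after 1×micro: 3; S1 reads c1=3 → after 2×micro: 2 ⇒ (c0=3, c1=2)
macro 3: S0 reads c1=2 → after 1×micro: 2; S1 reads c1=2 → after 2×micro: 3 ⇒ (c0=2, c1=3)
macro 4: S0 reads c1=3 → after 1×micro: 3; S1 reads c1=3 → after 2×micro: 2 ⇒ (c0=3, c1=2)
macro 5: S0 reads c1=2 → after 1×micro: 2; S1 reads c1=2 → after 2×micro: 3 ⇒ (c0=2, c1=3)
macro 6: S0 reads c1=3 → after 1×micro: 3; S1 reads c1=3 → after 2×micro: 2 ⇒ (c0=3, c1=2)

c0 at macro-step 4 = 3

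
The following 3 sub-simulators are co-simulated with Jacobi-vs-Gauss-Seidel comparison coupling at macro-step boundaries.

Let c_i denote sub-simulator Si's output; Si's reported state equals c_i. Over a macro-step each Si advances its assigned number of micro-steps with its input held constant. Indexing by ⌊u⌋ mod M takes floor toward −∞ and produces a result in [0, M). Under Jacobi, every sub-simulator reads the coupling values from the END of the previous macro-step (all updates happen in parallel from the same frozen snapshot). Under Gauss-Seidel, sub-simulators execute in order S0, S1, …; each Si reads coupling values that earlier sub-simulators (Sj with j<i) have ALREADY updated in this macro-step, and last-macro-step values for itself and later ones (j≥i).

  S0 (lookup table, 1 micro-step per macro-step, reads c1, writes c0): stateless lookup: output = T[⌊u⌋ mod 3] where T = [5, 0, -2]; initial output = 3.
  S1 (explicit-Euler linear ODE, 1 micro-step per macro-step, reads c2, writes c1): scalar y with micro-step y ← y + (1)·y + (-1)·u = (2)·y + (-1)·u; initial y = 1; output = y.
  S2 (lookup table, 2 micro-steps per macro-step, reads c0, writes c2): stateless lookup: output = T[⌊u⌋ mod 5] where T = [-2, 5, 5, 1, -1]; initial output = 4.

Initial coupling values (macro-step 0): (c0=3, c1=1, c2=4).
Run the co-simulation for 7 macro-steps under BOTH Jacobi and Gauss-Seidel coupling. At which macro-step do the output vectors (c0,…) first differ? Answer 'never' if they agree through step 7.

first divergence at macro-step: 1

[Jacobi] macro 1: S0 reads c1=1 → after 1×micro: 0; S1 reads c2=4 → after 1×micro: -2; S2 reads c0=3 → after 2×micro: 1 ⇒ (c0=0, c1=-2, c2=1)
[Jacobi] macro 2: S0 reads c1=-2 → after 1×micro: 0; S1 reads c2=1 → after 1×micro: -5; S2 reads c0=0 → after 2×micro: -2 ⇒ (c0=0, c1=-5, c2=-2)
[Jacobi] macro 3: S0 reads c1=-5 → after 1×micro: 0; S1 reads c2=-2 → after 1×micro: -8; S2 reads c0=0 → after 2×micro: -2 ⇒ (c0=0, c1=-8, c2=-2)
[Jacobi] macro 4: S0 reads c1=-8 → after 1×micro: 0; S1 reads c2=-2 → after 1×micro: -14; S2 reads c0=0 → after 2×micro: -2 ⇒ (c0=0, c1=-14, c2=-2)
[Jacobi] macro 5: S0 reads c1=-14 → after 1×micro: 0; S1 reads c2=-2 → after 1×micro: -26; S2 reads c0=0 → after 2×micro: -2 ⇒ (c0=0, c1=-26, c2=-2)
[Jacobi] macro 6: S0 reads c1=-26 → after 1×micro: 0; S1 reads c2=-2 → after 1×micro: -50; S2 reads c0=0 → after 2×micro: -2 ⇒ (c0=0, c1=-50, c2=-2)
[Jacobi] macro 7: S0 reads c1=-50 → after 1×micro: 0; S1 reads c2=-2 → after 1×micro: -98; S2 reads c0=0 → after 2×micro: -2 ⇒ (c0=0, c1=-98, c2=-2)
[Gauss-Seidel] macro 1: S0 reads c1=1 → after 1×micro: 0; S1 reads c2=4 → after 1×micro: -2; S2 reads c0=0 → after 2×micro: -2 ⇒ (c0=0, c1=-2, c2=-2)
[Gauss-Seidel] macro 2: S0 reads c1=-2 → after 1×micro: 0; S1 reads c2=-2 → after 1×micro: -2; S2 reads c0=0 → after 2×micro: -2 ⇒ (c0=0, c1=-2, c2=-2)
[Gauss-Seidel] macro 3: S0 reads c1=-2 → after 1×micro: 0; S1 reads c2=-2 → after 1×micro: -2; S2 reads c0=0 → after 2×micro: -2 ⇒ (c0=0, c1=-2, c2=-2)
[Gauss-Seidel] macro 4: S0 reads c1=-2 → after 1×micro: 0; S1 reads c2=-2 → after 1×micro: -2; S2 reads c0=0 → after 2×micro: -2 ⇒ (c0=0, c1=-2, c2=-2)
[Gauss-Seidel] macro 5: S0 reads c1=-2 → after 1×micro: 0; S1 reads c2=-2 → after 1×micro: -2; S2 reads c0=0 → after 2×micro: -2 ⇒ (c0=0, c1=-2, c2=-2)
[Gauss-Seidel] macro 6: S0 reads c1=-2 → after 1×micro: 0; S1 reads c2=-2 → after 1×micro: -2; S2 reads c0=0 → after 2×micro: -2 ⇒ (c0=0, c1=-2, c2=-2)
[Gauss-Seidel] macro 7: S0 reads c1=-2 → after 1×micro: 0; S1 reads c2=-2 → after 1×micro: -2; S2 reads c0=0 → after 2×micro: -2 ⇒ (c0=0, c1=-2, c2=-2)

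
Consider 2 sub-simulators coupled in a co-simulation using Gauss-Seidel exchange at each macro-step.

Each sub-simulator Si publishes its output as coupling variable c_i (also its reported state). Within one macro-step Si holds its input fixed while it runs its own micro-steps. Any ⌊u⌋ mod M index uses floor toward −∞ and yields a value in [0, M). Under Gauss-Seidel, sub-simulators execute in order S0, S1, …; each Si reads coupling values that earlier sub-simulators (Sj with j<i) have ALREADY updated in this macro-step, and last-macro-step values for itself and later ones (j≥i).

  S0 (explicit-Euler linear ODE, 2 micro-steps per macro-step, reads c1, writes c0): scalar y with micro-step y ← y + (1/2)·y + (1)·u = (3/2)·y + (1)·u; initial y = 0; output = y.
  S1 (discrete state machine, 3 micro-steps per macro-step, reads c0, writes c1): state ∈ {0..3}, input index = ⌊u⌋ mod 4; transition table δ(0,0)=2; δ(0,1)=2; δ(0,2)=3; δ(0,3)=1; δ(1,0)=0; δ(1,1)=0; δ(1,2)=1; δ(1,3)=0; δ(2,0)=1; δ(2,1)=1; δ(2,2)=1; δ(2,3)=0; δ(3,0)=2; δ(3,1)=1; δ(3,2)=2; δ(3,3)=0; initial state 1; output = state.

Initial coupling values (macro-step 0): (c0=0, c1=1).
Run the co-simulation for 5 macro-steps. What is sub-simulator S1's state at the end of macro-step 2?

S1 state at macro-step 2 = 1

macro 1: S0 reads c1=1 → after 2×micro: 5/2; S1 reads c0=5/2 → after 3×micro: 1 ⇒ (c0=5/2, c1=1)
macro 2: S0 reads c1=1 → after 2×micro: 65/8; S1 reads c0=65/8 → after 3×micro: 1 ⇒ (c0=65/8, c1=1)
macro 3: S0 reads c1=1 → after 2×micro: 665/32; S1 reads c0=665/32 → after 3×micro: 1 ⇒ (c0=665/32, c1=1)
macro 4: S0 reads c1=1 → after 2×micro: 6305/128; S1 reads c0=6305/128 → after 3×micro: 1 ⇒ (c0=6305/128, c1=1)
macro 5: S0 reads c1=1 → after 2×micro: 58025/512; S1 reads c0=58025/512 → after 3×micro: 1 ⇒ (c0=58025/512, c1=1)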